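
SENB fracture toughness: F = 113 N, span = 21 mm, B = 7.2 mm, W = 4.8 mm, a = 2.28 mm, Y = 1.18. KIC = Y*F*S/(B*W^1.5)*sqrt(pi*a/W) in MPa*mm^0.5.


KIC = 1.18*113*21/(7.2*4.8^1.5)*sqrt(pi*2.28/4.8) = 45.18

45.18


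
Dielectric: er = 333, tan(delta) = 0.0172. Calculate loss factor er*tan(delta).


Loss = 333 * 0.0172 = 5.728

5.728


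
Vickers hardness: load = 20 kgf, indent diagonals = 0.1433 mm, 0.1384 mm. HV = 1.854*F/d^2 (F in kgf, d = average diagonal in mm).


d_avg = (0.1433+0.1384)/2 = 0.14085 mm
HV = 1.854*20/0.14085^2 = 1869

1869


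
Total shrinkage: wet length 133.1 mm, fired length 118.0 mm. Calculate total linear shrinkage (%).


TS = (133.1 - 118.0) / 133.1 * 100 = 11.34%

11.34


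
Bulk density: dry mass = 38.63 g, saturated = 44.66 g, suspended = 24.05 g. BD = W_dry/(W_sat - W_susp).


BD = 38.63 / (44.66 - 24.05) = 38.63 / 20.61 = 1.874 g/cm^3

1.874


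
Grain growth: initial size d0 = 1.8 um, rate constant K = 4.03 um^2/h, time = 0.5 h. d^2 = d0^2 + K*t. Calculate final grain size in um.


d^2 = 1.8^2 + 4.03*0.5 = 5.255
d = sqrt(5.255) = 2.29 um

2.29


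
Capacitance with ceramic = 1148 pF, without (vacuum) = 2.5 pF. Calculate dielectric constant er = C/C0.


er = 1148 / 2.5 = 459.2

459.2


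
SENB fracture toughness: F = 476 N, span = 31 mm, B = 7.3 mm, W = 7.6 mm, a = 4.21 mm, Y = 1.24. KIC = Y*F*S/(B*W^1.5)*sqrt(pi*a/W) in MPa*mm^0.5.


KIC = 1.24*476*31/(7.3*7.6^1.5)*sqrt(pi*4.21/7.6) = 157.82

157.82


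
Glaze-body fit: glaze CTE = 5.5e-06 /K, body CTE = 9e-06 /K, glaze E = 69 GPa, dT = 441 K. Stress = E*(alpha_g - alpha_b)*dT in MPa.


Stress = 69*1000*(5.5e-06 - 9e-06)*441 = -106.5 MPa

-106.5


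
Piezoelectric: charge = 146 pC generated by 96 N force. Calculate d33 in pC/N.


d33 = 146 / 96 = 1.5 pC/N

1.5


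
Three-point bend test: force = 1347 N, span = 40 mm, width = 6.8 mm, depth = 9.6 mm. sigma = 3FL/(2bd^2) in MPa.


sigma = 3*1347*40/(2*6.8*9.6^2) = 129.0 MPa

129.0


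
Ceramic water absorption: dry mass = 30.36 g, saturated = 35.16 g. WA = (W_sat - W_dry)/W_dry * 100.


WA = (35.16 - 30.36) / 30.36 * 100 = 15.81%

15.81


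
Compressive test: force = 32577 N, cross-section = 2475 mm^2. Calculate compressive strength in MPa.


CS = 32577 / 2475 = 13.2 MPa

13.2


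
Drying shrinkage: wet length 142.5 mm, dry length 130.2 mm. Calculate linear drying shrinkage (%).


DS = (142.5 - 130.2) / 142.5 * 100 = 8.63%

8.63


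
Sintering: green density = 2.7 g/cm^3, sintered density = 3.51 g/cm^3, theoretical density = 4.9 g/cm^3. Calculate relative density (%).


Relative = 3.51 / 4.9 * 100 = 71.6%

71.6


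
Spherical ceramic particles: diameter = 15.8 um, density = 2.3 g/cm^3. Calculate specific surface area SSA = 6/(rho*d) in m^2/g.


SSA = 6 / (2.3 * 15.8) = 0.165 m^2/g

0.165


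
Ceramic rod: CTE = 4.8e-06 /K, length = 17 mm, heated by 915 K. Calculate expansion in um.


dL = 4.8e-06 * 17 * 915 * 1000 = 74.664 um

74.664


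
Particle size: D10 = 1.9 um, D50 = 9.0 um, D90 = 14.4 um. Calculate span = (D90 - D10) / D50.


Span = (14.4 - 1.9) / 9.0 = 12.5 / 9.0 = 1.389

1.389


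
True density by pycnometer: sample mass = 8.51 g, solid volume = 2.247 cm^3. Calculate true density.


TD = 8.51 / 2.247 = 3.787 g/cm^3

3.787


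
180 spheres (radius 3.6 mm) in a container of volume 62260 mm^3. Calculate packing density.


V_sphere = 4/3*pi*3.6^3 = 195.4322 mm^3
Total V = 180*195.4322 = 35177.796 mm^3
PD = 35177.796 / 62260 = 0.565

0.565


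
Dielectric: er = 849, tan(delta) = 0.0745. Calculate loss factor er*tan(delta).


Loss = 849 * 0.0745 = 63.251

63.251


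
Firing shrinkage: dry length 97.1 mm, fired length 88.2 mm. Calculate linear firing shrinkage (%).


FS = (97.1 - 88.2) / 97.1 * 100 = 9.17%

9.17


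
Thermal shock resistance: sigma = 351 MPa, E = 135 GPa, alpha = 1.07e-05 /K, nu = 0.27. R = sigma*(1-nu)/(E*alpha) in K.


R = 351*(1-0.27)/(135*1000*1.07e-05) = 177 K

177


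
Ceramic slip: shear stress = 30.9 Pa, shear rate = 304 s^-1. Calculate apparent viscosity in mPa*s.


eta = tau/gamma * 1000 = 30.9/304 * 1000 = 101.6 mPa*s

101.6


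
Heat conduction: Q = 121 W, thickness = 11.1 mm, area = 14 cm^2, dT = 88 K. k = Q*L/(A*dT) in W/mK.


k = 121*11.1/1000/(14/10000*88) = 10.9 W/mK

10.9


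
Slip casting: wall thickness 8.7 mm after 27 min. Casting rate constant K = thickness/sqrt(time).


K = 8.7 / sqrt(27) = 8.7 / 5.1962 = 1.674 mm/min^0.5

1.674


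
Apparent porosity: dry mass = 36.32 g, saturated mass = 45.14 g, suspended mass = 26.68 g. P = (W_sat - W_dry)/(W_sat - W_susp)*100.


P = (45.14 - 36.32) / (45.14 - 26.68) * 100 = 8.82 / 18.46 * 100 = 47.8%

47.8


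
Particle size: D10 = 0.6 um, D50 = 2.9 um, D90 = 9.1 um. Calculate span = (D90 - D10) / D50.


Span = (9.1 - 0.6) / 2.9 = 8.5 / 2.9 = 2.931

2.931


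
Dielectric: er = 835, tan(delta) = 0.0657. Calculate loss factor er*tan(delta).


Loss = 835 * 0.0657 = 54.86

54.86


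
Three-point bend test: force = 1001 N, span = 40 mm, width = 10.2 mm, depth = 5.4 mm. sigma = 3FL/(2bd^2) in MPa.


sigma = 3*1001*40/(2*10.2*5.4^2) = 201.9 MPa

201.9


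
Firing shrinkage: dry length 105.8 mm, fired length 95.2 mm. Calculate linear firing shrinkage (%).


FS = (105.8 - 95.2) / 105.8 * 100 = 10.02%

10.02


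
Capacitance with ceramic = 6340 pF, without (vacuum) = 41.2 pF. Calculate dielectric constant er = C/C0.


er = 6340 / 41.2 = 153.88

153.88


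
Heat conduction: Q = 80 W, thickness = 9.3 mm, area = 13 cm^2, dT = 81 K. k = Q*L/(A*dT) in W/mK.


k = 80*9.3/1000/(13/10000*81) = 7.07 W/mK

7.07


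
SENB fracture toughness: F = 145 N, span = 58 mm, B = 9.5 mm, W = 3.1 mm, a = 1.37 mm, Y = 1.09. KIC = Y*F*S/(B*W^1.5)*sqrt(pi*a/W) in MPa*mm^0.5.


KIC = 1.09*145*58/(9.5*3.1^1.5)*sqrt(pi*1.37/3.1) = 208.31

208.31


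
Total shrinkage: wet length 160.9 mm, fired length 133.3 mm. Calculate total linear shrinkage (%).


TS = (160.9 - 133.3) / 160.9 * 100 = 17.15%

17.15


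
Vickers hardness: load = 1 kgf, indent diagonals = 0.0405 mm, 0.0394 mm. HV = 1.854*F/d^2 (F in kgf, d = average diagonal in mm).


d_avg = (0.0405+0.0394)/2 = 0.03995 mm
HV = 1.854*1/0.03995^2 = 1162

1162


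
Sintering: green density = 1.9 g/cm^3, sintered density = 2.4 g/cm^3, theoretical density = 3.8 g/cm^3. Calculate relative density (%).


Relative = 2.4 / 3.8 * 100 = 63.2%

63.2


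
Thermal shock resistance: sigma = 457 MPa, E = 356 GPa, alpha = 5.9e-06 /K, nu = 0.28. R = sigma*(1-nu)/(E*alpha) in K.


R = 457*(1-0.28)/(356*1000*5.9e-06) = 157 K

157


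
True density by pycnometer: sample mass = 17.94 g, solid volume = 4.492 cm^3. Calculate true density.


TD = 17.94 / 4.492 = 3.994 g/cm^3

3.994


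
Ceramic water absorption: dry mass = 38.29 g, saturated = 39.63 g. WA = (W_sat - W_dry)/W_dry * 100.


WA = (39.63 - 38.29) / 38.29 * 100 = 3.5%

3.5


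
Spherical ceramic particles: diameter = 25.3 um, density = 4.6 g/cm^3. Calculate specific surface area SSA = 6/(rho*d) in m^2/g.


SSA = 6 / (4.6 * 25.3) = 0.052 m^2/g

0.052


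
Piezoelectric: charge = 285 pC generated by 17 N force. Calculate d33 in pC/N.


d33 = 285 / 17 = 16.8 pC/N

16.8


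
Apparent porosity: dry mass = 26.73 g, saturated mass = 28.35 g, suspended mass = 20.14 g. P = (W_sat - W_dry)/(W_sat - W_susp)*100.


P = (28.35 - 26.73) / (28.35 - 20.14) * 100 = 1.62 / 8.21 * 100 = 19.7%

19.7


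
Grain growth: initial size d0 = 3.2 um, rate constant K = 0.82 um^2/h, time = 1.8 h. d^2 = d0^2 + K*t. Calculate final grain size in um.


d^2 = 3.2^2 + 0.82*1.8 = 11.716
d = sqrt(11.716) = 3.42 um

3.42


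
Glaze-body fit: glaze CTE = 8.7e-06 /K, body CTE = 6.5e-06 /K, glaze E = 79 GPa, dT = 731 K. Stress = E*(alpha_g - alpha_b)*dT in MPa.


Stress = 79*1000*(8.7e-06 - 6.5e-06)*731 = 127.0 MPa

127.0


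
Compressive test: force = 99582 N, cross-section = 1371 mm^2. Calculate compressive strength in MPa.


CS = 99582 / 1371 = 72.6 MPa

72.6


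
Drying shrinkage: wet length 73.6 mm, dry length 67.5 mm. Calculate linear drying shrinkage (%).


DS = (73.6 - 67.5) / 73.6 * 100 = 8.29%

8.29


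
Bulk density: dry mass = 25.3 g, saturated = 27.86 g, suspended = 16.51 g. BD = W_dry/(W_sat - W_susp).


BD = 25.3 / (27.86 - 16.51) = 25.3 / 11.35 = 2.229 g/cm^3

2.229


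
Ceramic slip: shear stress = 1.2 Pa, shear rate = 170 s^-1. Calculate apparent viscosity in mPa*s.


eta = tau/gamma * 1000 = 1.2/170 * 1000 = 7.1 mPa*s

7.1


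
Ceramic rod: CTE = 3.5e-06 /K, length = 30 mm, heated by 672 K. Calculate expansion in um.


dL = 3.5e-06 * 30 * 672 * 1000 = 70.56 um

70.56


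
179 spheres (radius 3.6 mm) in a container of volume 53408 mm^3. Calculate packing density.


V_sphere = 4/3*pi*3.6^3 = 195.4322 mm^3
Total V = 179*195.4322 = 34982.3638 mm^3
PD = 34982.3638 / 53408 = 0.655

0.655


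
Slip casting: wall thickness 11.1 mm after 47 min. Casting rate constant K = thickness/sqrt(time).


K = 11.1 / sqrt(47) = 11.1 / 6.8557 = 1.619 mm/min^0.5

1.619


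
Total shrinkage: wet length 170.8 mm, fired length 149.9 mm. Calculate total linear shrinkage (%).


TS = (170.8 - 149.9) / 170.8 * 100 = 12.24%

12.24


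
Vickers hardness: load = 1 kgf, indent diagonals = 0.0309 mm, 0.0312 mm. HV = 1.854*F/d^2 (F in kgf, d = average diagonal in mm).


d_avg = (0.0309+0.0312)/2 = 0.03105 mm
HV = 1.854*1/0.03105^2 = 1923

1923


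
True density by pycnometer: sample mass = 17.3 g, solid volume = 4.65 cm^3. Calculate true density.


TD = 17.3 / 4.65 = 3.72 g/cm^3

3.72


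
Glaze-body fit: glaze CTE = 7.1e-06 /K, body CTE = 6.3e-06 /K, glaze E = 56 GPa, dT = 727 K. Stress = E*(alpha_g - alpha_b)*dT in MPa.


Stress = 56*1000*(7.1e-06 - 6.3e-06)*727 = 32.6 MPa

32.6


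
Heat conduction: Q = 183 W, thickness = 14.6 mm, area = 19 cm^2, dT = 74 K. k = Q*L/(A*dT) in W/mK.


k = 183*14.6/1000/(19/10000*74) = 19.0 W/mK

19.0


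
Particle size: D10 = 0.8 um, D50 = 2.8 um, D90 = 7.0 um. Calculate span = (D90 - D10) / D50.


Span = (7.0 - 0.8) / 2.8 = 6.2 / 2.8 = 2.214

2.214


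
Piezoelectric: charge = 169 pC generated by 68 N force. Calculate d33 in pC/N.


d33 = 169 / 68 = 2.5 pC/N

2.5


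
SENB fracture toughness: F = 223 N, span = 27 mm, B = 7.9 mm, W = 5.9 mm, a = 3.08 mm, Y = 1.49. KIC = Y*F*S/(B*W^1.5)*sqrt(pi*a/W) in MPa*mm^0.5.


KIC = 1.49*223*27/(7.9*5.9^1.5)*sqrt(pi*3.08/5.9) = 101.48

101.48


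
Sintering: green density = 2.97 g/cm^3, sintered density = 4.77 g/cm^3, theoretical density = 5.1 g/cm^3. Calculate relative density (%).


Relative = 4.77 / 5.1 * 100 = 93.5%

93.5


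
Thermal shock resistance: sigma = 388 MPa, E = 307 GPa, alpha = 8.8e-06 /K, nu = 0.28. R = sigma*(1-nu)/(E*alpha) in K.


R = 388*(1-0.28)/(307*1000*8.8e-06) = 103 K

103


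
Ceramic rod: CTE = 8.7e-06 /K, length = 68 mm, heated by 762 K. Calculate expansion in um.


dL = 8.7e-06 * 68 * 762 * 1000 = 450.799 um

450.799


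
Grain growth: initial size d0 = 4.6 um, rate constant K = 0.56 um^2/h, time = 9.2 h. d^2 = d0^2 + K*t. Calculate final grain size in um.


d^2 = 4.6^2 + 0.56*9.2 = 26.312
d = sqrt(26.312) = 5.13 um

5.13


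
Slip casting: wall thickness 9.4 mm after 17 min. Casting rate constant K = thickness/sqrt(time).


K = 9.4 / sqrt(17) = 9.4 / 4.1231 = 2.28 mm/min^0.5

2.28


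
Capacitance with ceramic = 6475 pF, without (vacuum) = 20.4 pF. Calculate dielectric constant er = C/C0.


er = 6475 / 20.4 = 317.4

317.4


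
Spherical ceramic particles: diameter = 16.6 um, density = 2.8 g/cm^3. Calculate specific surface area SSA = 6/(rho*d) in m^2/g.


SSA = 6 / (2.8 * 16.6) = 0.129 m^2/g

0.129


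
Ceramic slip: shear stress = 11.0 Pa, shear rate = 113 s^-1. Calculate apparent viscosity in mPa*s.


eta = tau/gamma * 1000 = 11.0/113 * 1000 = 97.3 mPa*s

97.3


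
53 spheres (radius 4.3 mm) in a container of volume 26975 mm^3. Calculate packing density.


V_sphere = 4/3*pi*4.3^3 = 333.0381 mm^3
Total V = 53*333.0381 = 17651.0193 mm^3
PD = 17651.0193 / 26975 = 0.654

0.654


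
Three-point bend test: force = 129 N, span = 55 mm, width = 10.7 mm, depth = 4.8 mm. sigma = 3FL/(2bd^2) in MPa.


sigma = 3*129*55/(2*10.7*4.8^2) = 43.2 MPa

43.2


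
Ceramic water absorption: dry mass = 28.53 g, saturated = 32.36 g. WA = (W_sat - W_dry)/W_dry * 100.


WA = (32.36 - 28.53) / 28.53 * 100 = 13.42%

13.42


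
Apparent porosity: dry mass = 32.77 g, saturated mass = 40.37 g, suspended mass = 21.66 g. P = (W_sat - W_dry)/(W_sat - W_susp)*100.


P = (40.37 - 32.77) / (40.37 - 21.66) * 100 = 7.6 / 18.71 * 100 = 40.6%

40.6


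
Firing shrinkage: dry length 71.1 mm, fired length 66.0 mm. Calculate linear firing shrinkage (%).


FS = (71.1 - 66.0) / 71.1 * 100 = 7.17%

7.17


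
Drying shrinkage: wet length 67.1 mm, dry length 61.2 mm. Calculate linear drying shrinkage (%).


DS = (67.1 - 61.2) / 67.1 * 100 = 8.79%

8.79


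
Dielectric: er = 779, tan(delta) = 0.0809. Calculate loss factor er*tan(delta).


Loss = 779 * 0.0809 = 63.021

63.021


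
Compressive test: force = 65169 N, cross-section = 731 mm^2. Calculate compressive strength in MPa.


CS = 65169 / 731 = 89.2 MPa

89.2


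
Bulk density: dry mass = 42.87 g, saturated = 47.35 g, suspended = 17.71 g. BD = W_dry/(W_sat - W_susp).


BD = 42.87 / (47.35 - 17.71) = 42.87 / 29.64 = 1.446 g/cm^3

1.446


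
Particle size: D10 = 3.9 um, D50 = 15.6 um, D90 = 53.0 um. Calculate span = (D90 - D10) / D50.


Span = (53.0 - 3.9) / 15.6 = 49.1 / 15.6 = 3.147

3.147


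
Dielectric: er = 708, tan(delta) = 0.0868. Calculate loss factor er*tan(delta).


Loss = 708 * 0.0868 = 61.454

61.454


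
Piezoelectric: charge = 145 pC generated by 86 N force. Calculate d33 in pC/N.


d33 = 145 / 86 = 1.7 pC/N

1.7


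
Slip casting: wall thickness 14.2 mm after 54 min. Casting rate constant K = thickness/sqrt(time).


K = 14.2 / sqrt(54) = 14.2 / 7.3485 = 1.932 mm/min^0.5

1.932


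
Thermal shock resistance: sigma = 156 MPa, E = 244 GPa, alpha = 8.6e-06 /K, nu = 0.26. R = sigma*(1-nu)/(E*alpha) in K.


R = 156*(1-0.26)/(244*1000*8.6e-06) = 55 K

55


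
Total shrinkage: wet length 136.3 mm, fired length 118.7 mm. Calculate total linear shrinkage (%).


TS = (136.3 - 118.7) / 136.3 * 100 = 12.91%

12.91


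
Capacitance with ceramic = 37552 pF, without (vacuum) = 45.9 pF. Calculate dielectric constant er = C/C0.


er = 37552 / 45.9 = 818.13

818.13


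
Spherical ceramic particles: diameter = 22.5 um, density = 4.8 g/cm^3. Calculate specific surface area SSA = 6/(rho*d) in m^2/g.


SSA = 6 / (4.8 * 22.5) = 0.056 m^2/g

0.056


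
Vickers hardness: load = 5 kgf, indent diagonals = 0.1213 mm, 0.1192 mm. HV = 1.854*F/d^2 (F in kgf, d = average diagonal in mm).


d_avg = (0.1213+0.1192)/2 = 0.12025 mm
HV = 1.854*5/0.12025^2 = 641

641


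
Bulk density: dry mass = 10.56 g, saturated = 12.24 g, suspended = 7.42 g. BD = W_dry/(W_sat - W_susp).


BD = 10.56 / (12.24 - 7.42) = 10.56 / 4.82 = 2.191 g/cm^3

2.191


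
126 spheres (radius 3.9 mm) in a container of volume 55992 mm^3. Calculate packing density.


V_sphere = 4/3*pi*3.9^3 = 248.4748 mm^3
Total V = 126*248.4748 = 31307.8248 mm^3
PD = 31307.8248 / 55992 = 0.559

0.559


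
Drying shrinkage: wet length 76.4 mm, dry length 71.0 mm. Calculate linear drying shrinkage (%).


DS = (76.4 - 71.0) / 76.4 * 100 = 7.07%

7.07


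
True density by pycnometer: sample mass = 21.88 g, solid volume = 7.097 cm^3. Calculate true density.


TD = 21.88 / 7.097 = 3.083 g/cm^3

3.083


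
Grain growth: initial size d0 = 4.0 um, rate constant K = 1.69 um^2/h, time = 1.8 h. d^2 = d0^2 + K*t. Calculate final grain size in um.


d^2 = 4.0^2 + 1.69*1.8 = 19.042
d = sqrt(19.042) = 4.36 um

4.36


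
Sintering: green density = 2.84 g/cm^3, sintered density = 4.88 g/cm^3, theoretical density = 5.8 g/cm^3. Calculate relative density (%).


Relative = 4.88 / 5.8 * 100 = 84.1%

84.1


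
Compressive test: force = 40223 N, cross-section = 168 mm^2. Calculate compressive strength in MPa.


CS = 40223 / 168 = 239.4 MPa

239.4


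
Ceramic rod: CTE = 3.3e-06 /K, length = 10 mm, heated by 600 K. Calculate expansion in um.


dL = 3.3e-06 * 10 * 600 * 1000 = 19.8 um

19.8


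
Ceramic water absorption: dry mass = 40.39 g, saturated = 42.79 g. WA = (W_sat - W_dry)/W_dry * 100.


WA = (42.79 - 40.39) / 40.39 * 100 = 5.94%

5.94


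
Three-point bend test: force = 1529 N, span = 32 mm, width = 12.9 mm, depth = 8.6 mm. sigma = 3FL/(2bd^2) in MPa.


sigma = 3*1529*32/(2*12.9*8.6^2) = 76.9 MPa

76.9


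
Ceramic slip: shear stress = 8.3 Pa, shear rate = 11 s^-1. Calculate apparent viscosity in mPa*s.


eta = tau/gamma * 1000 = 8.3/11 * 1000 = 754.5 mPa*s

754.5


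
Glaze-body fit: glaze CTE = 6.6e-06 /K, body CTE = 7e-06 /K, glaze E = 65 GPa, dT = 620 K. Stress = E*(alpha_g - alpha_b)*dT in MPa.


Stress = 65*1000*(6.6e-06 - 7e-06)*620 = -16.1 MPa

-16.1


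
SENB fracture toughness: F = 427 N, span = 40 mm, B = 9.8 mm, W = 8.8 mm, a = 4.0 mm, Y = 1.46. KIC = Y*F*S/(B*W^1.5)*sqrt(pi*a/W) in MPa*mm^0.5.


KIC = 1.46*427*40/(9.8*8.8^1.5)*sqrt(pi*4.0/8.8) = 116.48

116.48


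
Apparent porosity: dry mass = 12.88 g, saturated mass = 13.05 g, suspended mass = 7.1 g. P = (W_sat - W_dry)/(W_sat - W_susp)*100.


P = (13.05 - 12.88) / (13.05 - 7.1) * 100 = 0.17 / 5.95 * 100 = 2.9%

2.9


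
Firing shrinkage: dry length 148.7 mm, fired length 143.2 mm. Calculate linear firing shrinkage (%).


FS = (148.7 - 143.2) / 148.7 * 100 = 3.7%

3.7


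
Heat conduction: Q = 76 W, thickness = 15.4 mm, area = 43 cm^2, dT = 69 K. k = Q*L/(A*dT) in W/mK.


k = 76*15.4/1000/(43/10000*69) = 3.94 W/mK

3.94


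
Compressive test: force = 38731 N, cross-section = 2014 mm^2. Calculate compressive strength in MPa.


CS = 38731 / 2014 = 19.2 MPa

19.2


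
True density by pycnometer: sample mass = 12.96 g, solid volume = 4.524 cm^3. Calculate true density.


TD = 12.96 / 4.524 = 2.865 g/cm^3

2.865


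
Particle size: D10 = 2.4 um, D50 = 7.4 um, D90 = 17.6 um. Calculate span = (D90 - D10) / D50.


Span = (17.6 - 2.4) / 7.4 = 15.2 / 7.4 = 2.054

2.054


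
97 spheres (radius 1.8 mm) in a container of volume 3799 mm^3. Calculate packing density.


V_sphere = 4/3*pi*1.8^3 = 24.429 mm^3
Total V = 97*24.429 = 2369.613 mm^3
PD = 2369.613 / 3799 = 0.624

0.624


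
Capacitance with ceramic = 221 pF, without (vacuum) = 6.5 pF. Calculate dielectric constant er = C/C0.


er = 221 / 6.5 = 34.0

34.0


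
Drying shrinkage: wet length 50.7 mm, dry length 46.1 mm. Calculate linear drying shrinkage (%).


DS = (50.7 - 46.1) / 50.7 * 100 = 9.07%

9.07


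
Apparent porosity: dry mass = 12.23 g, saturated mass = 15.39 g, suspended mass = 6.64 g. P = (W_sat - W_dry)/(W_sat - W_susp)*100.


P = (15.39 - 12.23) / (15.39 - 6.64) * 100 = 3.16 / 8.75 * 100 = 36.1%

36.1


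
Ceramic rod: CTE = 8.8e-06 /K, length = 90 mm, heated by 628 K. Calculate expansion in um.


dL = 8.8e-06 * 90 * 628 * 1000 = 497.376 um

497.376


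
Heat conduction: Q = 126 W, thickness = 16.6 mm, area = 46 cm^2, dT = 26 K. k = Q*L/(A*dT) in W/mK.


k = 126*16.6/1000/(46/10000*26) = 17.49 W/mK

17.49


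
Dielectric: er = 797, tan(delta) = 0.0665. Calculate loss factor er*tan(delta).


Loss = 797 * 0.0665 = 53.001

53.001


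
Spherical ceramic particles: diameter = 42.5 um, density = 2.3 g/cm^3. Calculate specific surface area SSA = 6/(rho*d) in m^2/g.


SSA = 6 / (2.3 * 42.5) = 0.061 m^2/g

0.061


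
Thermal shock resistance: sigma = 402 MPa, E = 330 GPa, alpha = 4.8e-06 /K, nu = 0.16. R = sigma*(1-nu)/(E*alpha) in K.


R = 402*(1-0.16)/(330*1000*4.8e-06) = 213 K

213


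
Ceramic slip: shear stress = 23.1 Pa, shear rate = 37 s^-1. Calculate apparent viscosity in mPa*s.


eta = tau/gamma * 1000 = 23.1/37 * 1000 = 624.3 mPa*s

624.3


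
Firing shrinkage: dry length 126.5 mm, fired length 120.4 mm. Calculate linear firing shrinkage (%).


FS = (126.5 - 120.4) / 126.5 * 100 = 4.82%

4.82


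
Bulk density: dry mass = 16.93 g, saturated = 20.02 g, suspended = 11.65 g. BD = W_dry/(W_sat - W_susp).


BD = 16.93 / (20.02 - 11.65) = 16.93 / 8.37 = 2.023 g/cm^3

2.023


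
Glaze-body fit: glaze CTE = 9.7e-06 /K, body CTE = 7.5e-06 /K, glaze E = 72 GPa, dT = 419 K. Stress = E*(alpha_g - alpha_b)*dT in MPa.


Stress = 72*1000*(9.7e-06 - 7.5e-06)*419 = 66.4 MPa

66.4


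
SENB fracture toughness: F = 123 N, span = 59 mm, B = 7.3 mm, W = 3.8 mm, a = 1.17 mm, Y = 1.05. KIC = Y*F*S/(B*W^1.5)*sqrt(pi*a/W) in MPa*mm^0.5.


KIC = 1.05*123*59/(7.3*3.8^1.5)*sqrt(pi*1.17/3.8) = 138.59

138.59


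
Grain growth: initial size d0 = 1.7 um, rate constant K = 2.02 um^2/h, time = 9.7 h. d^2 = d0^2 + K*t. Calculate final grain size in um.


d^2 = 1.7^2 + 2.02*9.7 = 22.484
d = sqrt(22.484) = 4.74 um

4.74


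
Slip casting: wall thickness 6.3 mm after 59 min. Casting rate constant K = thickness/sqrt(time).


K = 6.3 / sqrt(59) = 6.3 / 7.6811 = 0.82 mm/min^0.5

0.82


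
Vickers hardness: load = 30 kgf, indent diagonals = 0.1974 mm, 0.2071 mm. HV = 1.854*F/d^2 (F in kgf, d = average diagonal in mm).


d_avg = (0.1974+0.2071)/2 = 0.20225 mm
HV = 1.854*30/0.20225^2 = 1360

1360


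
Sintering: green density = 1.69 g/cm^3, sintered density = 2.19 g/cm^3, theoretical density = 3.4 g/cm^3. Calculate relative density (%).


Relative = 2.19 / 3.4 * 100 = 64.4%

64.4


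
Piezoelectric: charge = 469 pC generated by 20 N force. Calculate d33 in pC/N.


d33 = 469 / 20 = 23.5 pC/N

23.5


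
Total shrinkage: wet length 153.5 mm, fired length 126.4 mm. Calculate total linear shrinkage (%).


TS = (153.5 - 126.4) / 153.5 * 100 = 17.65%

17.65


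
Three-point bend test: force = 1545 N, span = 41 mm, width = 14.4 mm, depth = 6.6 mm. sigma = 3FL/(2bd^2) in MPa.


sigma = 3*1545*41/(2*14.4*6.6^2) = 151.5 MPa

151.5


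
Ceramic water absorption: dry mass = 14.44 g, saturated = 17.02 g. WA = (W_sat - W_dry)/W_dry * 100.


WA = (17.02 - 14.44) / 14.44 * 100 = 17.87%

17.87


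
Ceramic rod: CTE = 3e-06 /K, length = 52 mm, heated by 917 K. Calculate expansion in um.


dL = 3e-06 * 52 * 917 * 1000 = 143.052 um

143.052


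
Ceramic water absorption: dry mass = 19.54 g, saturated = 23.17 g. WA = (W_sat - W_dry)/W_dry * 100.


WA = (23.17 - 19.54) / 19.54 * 100 = 18.58%

18.58


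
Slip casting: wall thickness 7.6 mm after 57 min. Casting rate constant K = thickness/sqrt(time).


K = 7.6 / sqrt(57) = 7.6 / 7.5498 = 1.007 mm/min^0.5

1.007


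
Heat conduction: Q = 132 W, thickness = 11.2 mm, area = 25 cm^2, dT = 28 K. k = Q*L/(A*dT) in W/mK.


k = 132*11.2/1000/(25/10000*28) = 21.12 W/mK

21.12


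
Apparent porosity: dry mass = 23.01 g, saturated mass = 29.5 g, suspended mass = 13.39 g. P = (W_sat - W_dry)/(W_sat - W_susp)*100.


P = (29.5 - 23.01) / (29.5 - 13.39) * 100 = 6.49 / 16.11 * 100 = 40.3%

40.3


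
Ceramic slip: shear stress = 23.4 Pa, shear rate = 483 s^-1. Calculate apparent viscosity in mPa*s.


eta = tau/gamma * 1000 = 23.4/483 * 1000 = 48.4 mPa*s

48.4


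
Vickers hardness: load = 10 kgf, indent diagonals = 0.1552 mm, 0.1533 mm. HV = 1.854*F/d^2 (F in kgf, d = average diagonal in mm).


d_avg = (0.1552+0.1533)/2 = 0.15425 mm
HV = 1.854*10/0.15425^2 = 779

779


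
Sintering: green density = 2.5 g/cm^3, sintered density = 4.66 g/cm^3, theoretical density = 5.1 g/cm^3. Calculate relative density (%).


Relative = 4.66 / 5.1 * 100 = 91.4%

91.4


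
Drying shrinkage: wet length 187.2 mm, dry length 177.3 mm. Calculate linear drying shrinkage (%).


DS = (187.2 - 177.3) / 187.2 * 100 = 5.29%

5.29


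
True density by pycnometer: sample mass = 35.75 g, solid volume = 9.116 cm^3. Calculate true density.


TD = 35.75 / 9.116 = 3.922 g/cm^3

3.922


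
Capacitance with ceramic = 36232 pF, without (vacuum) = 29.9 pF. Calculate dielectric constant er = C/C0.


er = 36232 / 29.9 = 1211.77

1211.77


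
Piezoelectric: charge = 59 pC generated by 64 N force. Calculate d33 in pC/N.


d33 = 59 / 64 = 0.9 pC/N

0.9


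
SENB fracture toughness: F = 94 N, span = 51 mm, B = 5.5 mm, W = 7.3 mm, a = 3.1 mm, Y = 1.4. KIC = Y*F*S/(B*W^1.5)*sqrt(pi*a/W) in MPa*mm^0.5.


KIC = 1.4*94*51/(5.5*7.3^1.5)*sqrt(pi*3.1/7.3) = 71.46

71.46


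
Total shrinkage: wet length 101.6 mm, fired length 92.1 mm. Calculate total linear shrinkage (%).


TS = (101.6 - 92.1) / 101.6 * 100 = 9.35%

9.35


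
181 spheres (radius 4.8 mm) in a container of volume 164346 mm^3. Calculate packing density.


V_sphere = 4/3*pi*4.8^3 = 463.2467 mm^3
Total V = 181*463.2467 = 83847.6527 mm^3
PD = 83847.6527 / 164346 = 0.51

0.51


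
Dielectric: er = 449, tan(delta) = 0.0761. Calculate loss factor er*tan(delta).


Loss = 449 * 0.0761 = 34.169

34.169


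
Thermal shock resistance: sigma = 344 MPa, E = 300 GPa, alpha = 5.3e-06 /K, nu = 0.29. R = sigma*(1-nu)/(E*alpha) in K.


R = 344*(1-0.29)/(300*1000*5.3e-06) = 154 K

154


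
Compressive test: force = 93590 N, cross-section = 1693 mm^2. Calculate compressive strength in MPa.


CS = 93590 / 1693 = 55.3 MPa

55.3


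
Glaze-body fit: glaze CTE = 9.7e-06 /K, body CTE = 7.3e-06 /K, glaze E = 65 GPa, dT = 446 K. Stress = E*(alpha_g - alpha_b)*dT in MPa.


Stress = 65*1000*(9.7e-06 - 7.3e-06)*446 = 69.6 MPa

69.6


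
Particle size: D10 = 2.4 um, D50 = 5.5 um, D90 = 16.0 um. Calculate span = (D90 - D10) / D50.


Span = (16.0 - 2.4) / 5.5 = 13.6 / 5.5 = 2.473

2.473


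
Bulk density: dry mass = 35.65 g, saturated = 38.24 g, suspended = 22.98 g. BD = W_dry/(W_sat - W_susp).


BD = 35.65 / (38.24 - 22.98) = 35.65 / 15.26 = 2.336 g/cm^3

2.336


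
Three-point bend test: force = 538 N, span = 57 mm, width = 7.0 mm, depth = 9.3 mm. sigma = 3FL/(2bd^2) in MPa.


sigma = 3*538*57/(2*7.0*9.3^2) = 76.0 MPa

76.0


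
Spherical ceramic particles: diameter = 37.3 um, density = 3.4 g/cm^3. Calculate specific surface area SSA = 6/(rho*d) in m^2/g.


SSA = 6 / (3.4 * 37.3) = 0.047 m^2/g

0.047


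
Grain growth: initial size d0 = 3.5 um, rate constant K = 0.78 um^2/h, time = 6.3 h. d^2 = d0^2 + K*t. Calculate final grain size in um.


d^2 = 3.5^2 + 0.78*6.3 = 17.164
d = sqrt(17.164) = 4.14 um

4.14


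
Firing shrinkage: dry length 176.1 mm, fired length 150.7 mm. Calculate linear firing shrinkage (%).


FS = (176.1 - 150.7) / 176.1 * 100 = 14.42%

14.42


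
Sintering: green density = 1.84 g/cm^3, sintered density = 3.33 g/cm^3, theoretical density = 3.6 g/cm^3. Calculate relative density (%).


Relative = 3.33 / 3.6 * 100 = 92.5%

92.5


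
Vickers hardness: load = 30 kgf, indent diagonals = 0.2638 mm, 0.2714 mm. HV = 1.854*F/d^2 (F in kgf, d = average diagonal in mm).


d_avg = (0.2638+0.2714)/2 = 0.2676 mm
HV = 1.854*30/0.2676^2 = 777

777


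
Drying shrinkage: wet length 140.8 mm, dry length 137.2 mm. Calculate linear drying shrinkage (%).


DS = (140.8 - 137.2) / 140.8 * 100 = 2.56%

2.56


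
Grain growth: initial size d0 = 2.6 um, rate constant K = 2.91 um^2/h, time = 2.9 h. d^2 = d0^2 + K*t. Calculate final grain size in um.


d^2 = 2.6^2 + 2.91*2.9 = 15.199
d = sqrt(15.199) = 3.9 um

3.9


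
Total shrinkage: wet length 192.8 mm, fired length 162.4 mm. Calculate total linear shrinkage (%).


TS = (192.8 - 162.4) / 192.8 * 100 = 15.77%

15.77


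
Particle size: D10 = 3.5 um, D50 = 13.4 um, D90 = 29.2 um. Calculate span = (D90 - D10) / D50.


Span = (29.2 - 3.5) / 13.4 = 25.7 / 13.4 = 1.918

1.918


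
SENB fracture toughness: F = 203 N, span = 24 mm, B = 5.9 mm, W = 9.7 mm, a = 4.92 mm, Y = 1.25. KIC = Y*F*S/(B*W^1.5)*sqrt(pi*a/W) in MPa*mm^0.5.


KIC = 1.25*203*24/(5.9*9.7^1.5)*sqrt(pi*4.92/9.7) = 43.13

43.13


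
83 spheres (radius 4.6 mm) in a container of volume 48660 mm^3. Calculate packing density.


V_sphere = 4/3*pi*4.6^3 = 407.7201 mm^3
Total V = 83*407.7201 = 33840.7683 mm^3
PD = 33840.7683 / 48660 = 0.695

0.695


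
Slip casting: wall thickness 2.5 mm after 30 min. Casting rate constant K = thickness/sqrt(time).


K = 2.5 / sqrt(30) = 2.5 / 5.4772 = 0.456 mm/min^0.5

0.456


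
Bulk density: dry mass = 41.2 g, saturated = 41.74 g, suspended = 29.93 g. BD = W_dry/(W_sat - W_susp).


BD = 41.2 / (41.74 - 29.93) = 41.2 / 11.81 = 3.489 g/cm^3

3.489


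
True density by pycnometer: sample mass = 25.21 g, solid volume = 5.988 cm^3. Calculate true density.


TD = 25.21 / 5.988 = 4.21 g/cm^3

4.21


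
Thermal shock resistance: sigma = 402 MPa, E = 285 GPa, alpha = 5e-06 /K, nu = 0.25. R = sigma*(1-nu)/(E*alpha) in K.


R = 402*(1-0.25)/(285*1000*5e-06) = 212 K

212


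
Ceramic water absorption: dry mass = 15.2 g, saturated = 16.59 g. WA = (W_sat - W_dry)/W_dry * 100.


WA = (16.59 - 15.2) / 15.2 * 100 = 9.14%

9.14


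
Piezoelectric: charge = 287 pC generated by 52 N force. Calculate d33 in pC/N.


d33 = 287 / 52 = 5.5 pC/N

5.5


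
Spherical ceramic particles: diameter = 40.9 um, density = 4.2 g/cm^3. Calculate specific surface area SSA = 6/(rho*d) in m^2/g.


SSA = 6 / (4.2 * 40.9) = 0.035 m^2/g

0.035


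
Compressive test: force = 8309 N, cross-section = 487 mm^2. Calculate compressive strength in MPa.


CS = 8309 / 487 = 17.1 MPa

17.1


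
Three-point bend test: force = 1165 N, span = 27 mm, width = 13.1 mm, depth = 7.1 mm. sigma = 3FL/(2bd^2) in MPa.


sigma = 3*1165*27/(2*13.1*7.1^2) = 71.4 MPa

71.4


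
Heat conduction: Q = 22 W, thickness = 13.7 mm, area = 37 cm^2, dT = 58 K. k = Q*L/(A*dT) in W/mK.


k = 22*13.7/1000/(37/10000*58) = 1.4 W/mK

1.4


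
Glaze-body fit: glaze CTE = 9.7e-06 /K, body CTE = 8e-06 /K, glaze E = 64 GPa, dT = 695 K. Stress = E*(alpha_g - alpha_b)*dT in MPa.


Stress = 64*1000*(9.7e-06 - 8e-06)*695 = 75.6 MPa

75.6


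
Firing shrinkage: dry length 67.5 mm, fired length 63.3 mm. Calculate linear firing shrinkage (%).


FS = (67.5 - 63.3) / 67.5 * 100 = 6.22%

6.22


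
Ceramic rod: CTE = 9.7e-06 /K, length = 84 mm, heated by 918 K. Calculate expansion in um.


dL = 9.7e-06 * 84 * 918 * 1000 = 747.986 um

747.986


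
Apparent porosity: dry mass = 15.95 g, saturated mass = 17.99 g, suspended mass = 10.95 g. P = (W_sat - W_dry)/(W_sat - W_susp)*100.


P = (17.99 - 15.95) / (17.99 - 10.95) * 100 = 2.04 / 7.04 * 100 = 29.0%

29.0


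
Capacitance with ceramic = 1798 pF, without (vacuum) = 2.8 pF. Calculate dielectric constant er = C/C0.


er = 1798 / 2.8 = 642.14

642.14


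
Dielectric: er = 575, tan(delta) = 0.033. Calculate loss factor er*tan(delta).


Loss = 575 * 0.033 = 18.975

18.975


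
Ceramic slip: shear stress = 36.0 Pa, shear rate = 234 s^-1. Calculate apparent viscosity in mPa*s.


eta = tau/gamma * 1000 = 36.0/234 * 1000 = 153.8 mPa*s

153.8


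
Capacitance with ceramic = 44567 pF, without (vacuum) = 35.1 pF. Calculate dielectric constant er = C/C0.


er = 44567 / 35.1 = 1269.72

1269.72


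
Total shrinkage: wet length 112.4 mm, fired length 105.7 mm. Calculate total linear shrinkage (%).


TS = (112.4 - 105.7) / 112.4 * 100 = 5.96%

5.96


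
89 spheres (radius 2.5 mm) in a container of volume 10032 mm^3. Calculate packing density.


V_sphere = 4/3*pi*2.5^3 = 65.4498 mm^3
Total V = 89*65.4498 = 5825.0322 mm^3
PD = 5825.0322 / 10032 = 0.581

0.581


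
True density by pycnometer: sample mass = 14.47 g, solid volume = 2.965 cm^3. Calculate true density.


TD = 14.47 / 2.965 = 4.88 g/cm^3

4.88


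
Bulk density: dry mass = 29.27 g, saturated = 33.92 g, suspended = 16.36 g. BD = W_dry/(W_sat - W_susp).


BD = 29.27 / (33.92 - 16.36) = 29.27 / 17.56 = 1.667 g/cm^3

1.667


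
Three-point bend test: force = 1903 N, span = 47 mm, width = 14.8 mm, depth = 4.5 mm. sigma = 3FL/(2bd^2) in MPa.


sigma = 3*1903*47/(2*14.8*4.5^2) = 447.7 MPa

447.7


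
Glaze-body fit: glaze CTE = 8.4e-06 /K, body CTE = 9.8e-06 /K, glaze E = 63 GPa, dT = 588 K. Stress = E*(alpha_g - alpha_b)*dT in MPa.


Stress = 63*1000*(8.4e-06 - 9.8e-06)*588 = -51.9 MPa

-51.9


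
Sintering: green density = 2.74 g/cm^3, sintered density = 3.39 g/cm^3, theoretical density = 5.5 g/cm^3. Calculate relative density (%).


Relative = 3.39 / 5.5 * 100 = 61.6%

61.6


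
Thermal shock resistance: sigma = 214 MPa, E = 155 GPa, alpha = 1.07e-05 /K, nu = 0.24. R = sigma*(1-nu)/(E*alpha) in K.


R = 214*(1-0.24)/(155*1000*1.07e-05) = 98 K

98


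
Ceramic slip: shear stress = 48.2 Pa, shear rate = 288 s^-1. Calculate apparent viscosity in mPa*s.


eta = tau/gamma * 1000 = 48.2/288 * 1000 = 167.4 mPa*s

167.4


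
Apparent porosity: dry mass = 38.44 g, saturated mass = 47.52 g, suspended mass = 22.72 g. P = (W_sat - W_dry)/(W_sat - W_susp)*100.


P = (47.52 - 38.44) / (47.52 - 22.72) * 100 = 9.08 / 24.8 * 100 = 36.6%

36.6


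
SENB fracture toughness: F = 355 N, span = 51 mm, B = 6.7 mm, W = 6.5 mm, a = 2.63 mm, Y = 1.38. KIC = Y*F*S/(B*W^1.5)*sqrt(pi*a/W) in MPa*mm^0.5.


KIC = 1.38*355*51/(6.7*6.5^1.5)*sqrt(pi*2.63/6.5) = 253.7

253.7


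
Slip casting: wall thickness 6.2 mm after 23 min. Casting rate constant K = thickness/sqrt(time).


K = 6.2 / sqrt(23) = 6.2 / 4.7958 = 1.293 mm/min^0.5

1.293


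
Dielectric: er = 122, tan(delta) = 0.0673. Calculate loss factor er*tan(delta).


Loss = 122 * 0.0673 = 8.211

8.211


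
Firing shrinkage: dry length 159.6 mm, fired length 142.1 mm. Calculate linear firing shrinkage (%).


FS = (159.6 - 142.1) / 159.6 * 100 = 10.96%

10.96


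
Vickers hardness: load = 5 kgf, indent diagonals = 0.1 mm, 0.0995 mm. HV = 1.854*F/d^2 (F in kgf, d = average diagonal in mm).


d_avg = (0.1+0.0995)/2 = 0.09975 mm
HV = 1.854*5/0.09975^2 = 932

932


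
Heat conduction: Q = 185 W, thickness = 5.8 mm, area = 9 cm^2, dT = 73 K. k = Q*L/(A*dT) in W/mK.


k = 185*5.8/1000/(9/10000*73) = 16.33 W/mK

16.33


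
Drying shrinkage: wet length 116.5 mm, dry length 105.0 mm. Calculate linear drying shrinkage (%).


DS = (116.5 - 105.0) / 116.5 * 100 = 9.87%

9.87


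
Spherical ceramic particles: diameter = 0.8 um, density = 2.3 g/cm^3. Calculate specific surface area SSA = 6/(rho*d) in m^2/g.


SSA = 6 / (2.3 * 0.8) = 3.261 m^2/g

3.261


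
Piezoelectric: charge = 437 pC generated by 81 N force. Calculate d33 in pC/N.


d33 = 437 / 81 = 5.4 pC/N

5.4


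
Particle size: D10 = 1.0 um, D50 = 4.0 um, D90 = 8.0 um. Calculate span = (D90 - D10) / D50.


Span = (8.0 - 1.0) / 4.0 = 7.0 / 4.0 = 1.75

1.75


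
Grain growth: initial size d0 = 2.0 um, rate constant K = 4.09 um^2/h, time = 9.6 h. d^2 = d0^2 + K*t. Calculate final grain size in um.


d^2 = 2.0^2 + 4.09*9.6 = 43.264
d = sqrt(43.264) = 6.58 um

6.58


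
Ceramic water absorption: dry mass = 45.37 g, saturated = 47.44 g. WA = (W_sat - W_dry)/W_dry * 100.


WA = (47.44 - 45.37) / 45.37 * 100 = 4.56%

4.56


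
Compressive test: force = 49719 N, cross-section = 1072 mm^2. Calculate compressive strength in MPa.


CS = 49719 / 1072 = 46.4 MPa

46.4


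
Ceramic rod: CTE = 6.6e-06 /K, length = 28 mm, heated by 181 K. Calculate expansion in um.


dL = 6.6e-06 * 28 * 181 * 1000 = 33.449 um

33.449


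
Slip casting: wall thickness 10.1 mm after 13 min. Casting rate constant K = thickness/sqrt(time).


K = 10.1 / sqrt(13) = 10.1 / 3.6056 = 2.801 mm/min^0.5

2.801


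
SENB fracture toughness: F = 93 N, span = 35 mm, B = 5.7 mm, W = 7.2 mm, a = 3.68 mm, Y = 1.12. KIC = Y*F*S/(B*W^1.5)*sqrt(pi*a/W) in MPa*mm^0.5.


KIC = 1.12*93*35/(5.7*7.2^1.5)*sqrt(pi*3.68/7.2) = 41.95

41.95


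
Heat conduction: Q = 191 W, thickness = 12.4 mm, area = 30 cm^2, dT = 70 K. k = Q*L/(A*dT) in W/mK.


k = 191*12.4/1000/(30/10000*70) = 11.28 W/mK

11.28


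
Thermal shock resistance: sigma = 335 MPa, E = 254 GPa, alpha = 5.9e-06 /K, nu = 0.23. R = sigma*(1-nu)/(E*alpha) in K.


R = 335*(1-0.23)/(254*1000*5.9e-06) = 172 K

172


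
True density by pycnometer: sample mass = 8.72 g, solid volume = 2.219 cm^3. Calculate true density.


TD = 8.72 / 2.219 = 3.93 g/cm^3

3.93


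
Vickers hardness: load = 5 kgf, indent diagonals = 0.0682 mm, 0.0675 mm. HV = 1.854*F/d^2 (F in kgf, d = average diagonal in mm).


d_avg = (0.0682+0.0675)/2 = 0.06785 mm
HV = 1.854*5/0.06785^2 = 2014

2014


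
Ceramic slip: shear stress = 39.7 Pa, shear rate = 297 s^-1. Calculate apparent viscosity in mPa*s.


eta = tau/gamma * 1000 = 39.7/297 * 1000 = 133.7 mPa*s

133.7


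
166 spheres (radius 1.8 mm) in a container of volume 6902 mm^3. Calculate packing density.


V_sphere = 4/3*pi*1.8^3 = 24.429 mm^3
Total V = 166*24.429 = 4055.214 mm^3
PD = 4055.214 / 6902 = 0.588

0.588


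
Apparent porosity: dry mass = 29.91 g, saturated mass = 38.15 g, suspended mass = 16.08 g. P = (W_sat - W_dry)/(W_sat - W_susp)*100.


P = (38.15 - 29.91) / (38.15 - 16.08) * 100 = 8.24 / 22.07 * 100 = 37.3%

37.3


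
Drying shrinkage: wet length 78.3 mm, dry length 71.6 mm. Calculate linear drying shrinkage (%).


DS = (78.3 - 71.6) / 78.3 * 100 = 8.56%

8.56


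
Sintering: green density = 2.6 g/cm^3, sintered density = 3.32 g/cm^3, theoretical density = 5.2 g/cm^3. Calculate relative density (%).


Relative = 3.32 / 5.2 * 100 = 63.8%

63.8


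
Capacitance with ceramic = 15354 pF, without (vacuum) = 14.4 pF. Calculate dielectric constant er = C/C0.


er = 15354 / 14.4 = 1066.25

1066.25


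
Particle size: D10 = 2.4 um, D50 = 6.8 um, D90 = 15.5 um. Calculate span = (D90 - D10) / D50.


Span = (15.5 - 2.4) / 6.8 = 13.1 / 6.8 = 1.926

1.926


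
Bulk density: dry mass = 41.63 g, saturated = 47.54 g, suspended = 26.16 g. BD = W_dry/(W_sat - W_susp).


BD = 41.63 / (47.54 - 26.16) = 41.63 / 21.38 = 1.947 g/cm^3

1.947


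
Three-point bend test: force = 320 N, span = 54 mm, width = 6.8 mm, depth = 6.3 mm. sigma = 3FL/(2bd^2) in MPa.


sigma = 3*320*54/(2*6.8*6.3^2) = 96.0 MPa

96.0


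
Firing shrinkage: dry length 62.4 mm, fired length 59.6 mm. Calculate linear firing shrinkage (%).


FS = (62.4 - 59.6) / 62.4 * 100 = 4.49%

4.49


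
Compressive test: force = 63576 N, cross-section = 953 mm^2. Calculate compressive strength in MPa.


CS = 63576 / 953 = 66.7 MPa

66.7


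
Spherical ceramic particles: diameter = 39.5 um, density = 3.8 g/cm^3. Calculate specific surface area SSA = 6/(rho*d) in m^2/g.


SSA = 6 / (3.8 * 39.5) = 0.04 m^2/g

0.04


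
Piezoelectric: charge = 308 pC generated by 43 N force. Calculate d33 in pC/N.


d33 = 308 / 43 = 7.2 pC/N

7.2


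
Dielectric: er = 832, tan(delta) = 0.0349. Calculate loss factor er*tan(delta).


Loss = 832 * 0.0349 = 29.037

29.037


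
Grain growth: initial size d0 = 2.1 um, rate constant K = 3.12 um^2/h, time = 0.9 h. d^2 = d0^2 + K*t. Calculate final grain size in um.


d^2 = 2.1^2 + 3.12*0.9 = 7.218
d = sqrt(7.218) = 2.69 um

2.69


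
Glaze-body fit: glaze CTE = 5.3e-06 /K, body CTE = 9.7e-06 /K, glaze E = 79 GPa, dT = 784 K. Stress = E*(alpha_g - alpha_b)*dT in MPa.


Stress = 79*1000*(5.3e-06 - 9.7e-06)*784 = -272.5 MPa

-272.5
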